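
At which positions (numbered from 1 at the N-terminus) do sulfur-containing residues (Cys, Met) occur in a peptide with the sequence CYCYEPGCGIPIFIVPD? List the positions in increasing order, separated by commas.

1, 3, 8

Matching residues: C1, C3, C8.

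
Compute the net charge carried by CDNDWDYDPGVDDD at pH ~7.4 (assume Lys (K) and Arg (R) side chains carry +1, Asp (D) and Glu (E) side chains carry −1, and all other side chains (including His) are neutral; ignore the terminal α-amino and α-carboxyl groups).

Positive (K, R): none → +0.
Negative (D, E): D2, D4, D6, D8, D12, D13, D14 → −7.
Net charge = (+0) + (−7) = −7.

-7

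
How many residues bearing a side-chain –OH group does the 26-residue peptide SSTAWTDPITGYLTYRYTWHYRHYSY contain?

The –OH-bearing residues are Ser, Thr (aliphatic alcohols), and Tyr (phenol).
Matching residues: S1, S2, T3, T6, T10, Y12, T14, Y15, Y17, T18, Y21, Y24, S25, Y26.

14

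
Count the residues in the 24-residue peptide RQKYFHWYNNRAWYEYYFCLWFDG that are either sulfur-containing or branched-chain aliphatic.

Sulfur-containing: C, M. Branched-chain aliphatic: I, L, V.
Sulfur-containing residues here: C19 (1).
Branched-chain aliphatic residues here: L20 (1).
The two groups share no amino acid, so total = 1 + 1 = 2.

2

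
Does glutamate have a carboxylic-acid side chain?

The acidic residues are Asp (D) and Glu (E), whose side chains end in a carboxylate group.
Glutamate is in this group.

Yes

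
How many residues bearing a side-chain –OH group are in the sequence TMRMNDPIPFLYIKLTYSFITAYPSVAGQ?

The –OH-bearing residues are Ser, Thr (aliphatic alcohols), and Tyr (phenol).
Matching residues: T1, Y12, T16, Y17, S18, T21, Y23, S25.

8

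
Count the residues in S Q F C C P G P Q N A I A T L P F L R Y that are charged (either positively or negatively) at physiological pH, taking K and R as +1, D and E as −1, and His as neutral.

1

Charged side chains at pH ~7.4: K, R (positive); D, E (negative).
Matching residues: R19.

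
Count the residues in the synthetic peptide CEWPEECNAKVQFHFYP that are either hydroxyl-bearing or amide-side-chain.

3

Hydroxyl-bearing: S, T, Y. Amide-side-chain: N, Q.
Hydroxyl-bearing residues here: Y16 (1).
Amide-side-chain residues here: N8, Q12 (2).
The two groups share no amino acid, so total = 1 + 2 = 3.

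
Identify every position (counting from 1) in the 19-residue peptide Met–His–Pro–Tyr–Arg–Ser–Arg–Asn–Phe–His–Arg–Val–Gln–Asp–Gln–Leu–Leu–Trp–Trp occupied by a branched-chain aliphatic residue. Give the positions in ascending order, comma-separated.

Valine (V), leucine (L), and isoleucine (I) are the branched-chain amino acids.
Matching residues: Val12, Leu16, Leu17.

12, 16, 17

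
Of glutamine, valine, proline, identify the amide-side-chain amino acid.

Asparagine (N) and glutamine (Q) have uncharged amide side chains.
Of the listed options, only glutamine belongs to this group.

glutamine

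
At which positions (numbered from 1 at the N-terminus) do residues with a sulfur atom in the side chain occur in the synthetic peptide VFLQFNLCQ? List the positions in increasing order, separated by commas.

Only Cys (C) and Met (M) have a sulfur atom in the side chain.
Matching residues: C8.

8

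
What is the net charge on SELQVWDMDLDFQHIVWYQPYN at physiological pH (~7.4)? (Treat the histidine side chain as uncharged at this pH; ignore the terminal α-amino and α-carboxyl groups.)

-4

The side chains ionized at physiological pH are Lys/Arg (+1) and Asp/Glu (−1); with His treated as neutral, nothing else contributes.
Positive (K, R): none → +0.
Negative (D, E): E2, D7, D9, D11 → −4.
Net charge = (+0) + (−4) = −4.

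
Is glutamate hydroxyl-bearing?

The –OH-bearing residues are Ser, Thr (aliphatic alcohols), and Tyr (phenol).
Glutamate is not in this group.

No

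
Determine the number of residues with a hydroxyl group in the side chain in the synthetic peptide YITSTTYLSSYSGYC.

11

The –OH-bearing residues are Ser, Thr (aliphatic alcohols), and Tyr (phenol).
Matching residues: Y1, T3, S4, T5, T6, Y7, S9, S10, Y11, S12, Y14.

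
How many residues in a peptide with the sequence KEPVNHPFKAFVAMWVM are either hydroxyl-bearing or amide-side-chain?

1

Hydroxyl-bearing: S, T, Y. Amide-side-chain: N, Q.
Hydroxyl-bearing residues here: none (0).
Amide-side-chain residues here: N5 (1).
The two groups share no amino acid, so total = 0 + 1 = 1.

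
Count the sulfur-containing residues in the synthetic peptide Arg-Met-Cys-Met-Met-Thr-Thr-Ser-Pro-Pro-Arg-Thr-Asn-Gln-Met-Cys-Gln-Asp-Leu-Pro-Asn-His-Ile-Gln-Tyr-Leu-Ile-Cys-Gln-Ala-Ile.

7

The sulfur-bearing residues are cysteine (–SH) and methionine (–S–CH₃).
Matching residues: Met2, Cys3, Met4, Met5, Met15, Cys16, Cys28.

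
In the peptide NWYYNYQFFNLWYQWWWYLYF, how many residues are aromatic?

14

F, W, and Y each carry an aromatic ring on the side chain.
Matching residues: W2, Y3, Y4, Y6, F8, F9, W12, Y13, W15, W16, W17, Y18, Y20, F21.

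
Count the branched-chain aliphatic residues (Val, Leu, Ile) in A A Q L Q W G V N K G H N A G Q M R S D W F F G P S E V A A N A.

Matching residues: L4, V8, V28.

3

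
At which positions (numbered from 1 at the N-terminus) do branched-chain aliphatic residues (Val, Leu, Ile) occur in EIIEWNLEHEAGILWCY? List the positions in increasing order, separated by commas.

2, 3, 7, 13, 14

Matching residues: I2, I3, L7, I13, L14.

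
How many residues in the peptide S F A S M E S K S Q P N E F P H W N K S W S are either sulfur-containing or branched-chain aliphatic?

Sulfur-containing: C, M. Branched-chain aliphatic: I, L, V.
Sulfur-containing residues here: M5 (1).
Branched-chain aliphatic residues here: none (0).
The two groups share no amino acid, so total = 1 + 0 = 1.

1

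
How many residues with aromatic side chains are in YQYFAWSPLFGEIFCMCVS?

6

Phenylalanine (F), tryptophan (W), and tyrosine (Y) have aromatic ring side chains.
Matching residues: Y1, Y3, F4, W6, F10, F14.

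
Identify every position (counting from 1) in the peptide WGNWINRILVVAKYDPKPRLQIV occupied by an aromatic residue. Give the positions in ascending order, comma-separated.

1, 4, 14

F, W, and Y each carry an aromatic ring on the side chain.
Matching residues: W1, W4, Y14.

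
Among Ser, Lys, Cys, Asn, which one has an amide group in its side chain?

Asn

The amide-side-chain residues are Asn (N) and Gln (Q).
Of the listed options, only Asn belongs to this group.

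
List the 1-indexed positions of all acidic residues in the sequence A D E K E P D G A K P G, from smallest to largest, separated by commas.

2, 3, 5, 7

The acidic residues are Asp (D) and Glu (E), whose side chains end in a carboxylate group.
Matching residues: D2, E3, E5, D7.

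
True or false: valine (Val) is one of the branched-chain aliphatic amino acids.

Valine (V), leucine (L), and isoleucine (I) are the branched-chain amino acids.
Valine is in this group.

True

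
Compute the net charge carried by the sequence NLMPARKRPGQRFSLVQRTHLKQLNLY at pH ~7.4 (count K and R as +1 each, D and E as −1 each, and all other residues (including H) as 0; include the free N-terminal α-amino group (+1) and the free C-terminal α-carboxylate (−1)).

Positive (K, R): R6, K7, R8, R12, R18, K22 → +6.
Negative (D, E): none → −0.
The N-terminus (+1) and C-terminus (−1) cancel.
Net charge = (+6) + (−0) = +6.

+6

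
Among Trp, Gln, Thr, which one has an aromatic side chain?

Trp

F, W, and Y each carry an aromatic ring on the side chain.
Of the listed options, only Trp belongs to this group.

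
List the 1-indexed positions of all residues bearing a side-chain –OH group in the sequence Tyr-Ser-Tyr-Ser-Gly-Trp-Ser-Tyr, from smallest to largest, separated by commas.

S, T, and Y are the three residues with a side-chain hydroxyl.
Matching residues: Tyr1, Ser2, Tyr3, Ser4, Ser7, Tyr8.

1, 2, 3, 4, 7, 8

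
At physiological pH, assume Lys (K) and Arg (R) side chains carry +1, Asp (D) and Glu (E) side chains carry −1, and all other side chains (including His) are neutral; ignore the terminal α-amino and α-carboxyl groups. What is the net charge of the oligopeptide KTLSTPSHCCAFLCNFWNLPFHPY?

+1

Positive (K, R): K1 → +1.
Negative (D, E): none → −0.
Net charge = (+1) + (−0) = +1.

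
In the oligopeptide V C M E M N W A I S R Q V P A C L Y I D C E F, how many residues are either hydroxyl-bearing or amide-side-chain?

4

Hydroxyl-bearing: S, T, Y. Amide-side-chain: N, Q.
Hydroxyl-bearing residues here: S10, Y18 (2).
Amide-side-chain residues here: N6, Q12 (2).
The two groups share no amino acid, so total = 2 + 2 = 4.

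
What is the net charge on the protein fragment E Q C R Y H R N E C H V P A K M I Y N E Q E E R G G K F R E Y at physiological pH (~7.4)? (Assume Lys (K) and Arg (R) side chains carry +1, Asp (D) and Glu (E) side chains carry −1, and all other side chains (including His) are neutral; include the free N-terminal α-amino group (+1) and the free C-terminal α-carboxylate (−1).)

0

Positive (K, R): R4, R7, K15, R24, K27, R29 → +6.
Negative (D, E): E1, E9, E20, E22, E23, E30 → −6.
The N-terminus (+1) and C-terminus (−1) cancel.
Net charge = (+6) + (−6) = 0.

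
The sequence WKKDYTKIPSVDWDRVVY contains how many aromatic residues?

4

F, W, and Y each carry an aromatic ring on the side chain.
Matching residues: W1, Y5, W13, Y18.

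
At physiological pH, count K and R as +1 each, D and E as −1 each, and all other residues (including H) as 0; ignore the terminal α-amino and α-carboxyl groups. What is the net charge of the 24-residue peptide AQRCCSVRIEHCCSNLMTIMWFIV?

Positive (K, R): R3, R8 → +2.
Negative (D, E): E10 → −1.
Net charge = (+2) + (−1) = +1.

+1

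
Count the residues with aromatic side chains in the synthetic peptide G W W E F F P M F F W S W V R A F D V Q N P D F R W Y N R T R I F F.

14

Phenylalanine (F), tryptophan (W), and tyrosine (Y) have aromatic ring side chains.
Matching residues: W2, W3, F5, F6, F9, F10, W11, W13, F17, F24, W26, Y27, F33, F34.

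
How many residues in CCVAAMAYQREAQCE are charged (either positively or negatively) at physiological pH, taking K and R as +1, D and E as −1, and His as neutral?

3

Charged side chains at pH ~7.4: K, R (positive); D, E (negative).
Matching residues: R10, E11, E15.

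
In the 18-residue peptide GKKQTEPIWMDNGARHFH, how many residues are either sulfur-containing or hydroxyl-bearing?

Sulfur-containing: C, M. Hydroxyl-bearing: S, T, Y.
Sulfur-containing residues here: M10 (1).
Hydroxyl-bearing residues here: T5 (1).
The two groups share no amino acid, so total = 1 + 1 = 2.

2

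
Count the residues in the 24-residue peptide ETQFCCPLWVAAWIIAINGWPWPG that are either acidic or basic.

1

Acidic: D, E. Basic: H, K, R.
Acidic residues here: E1 (1).
Basic residues here: none (0).
The two groups share no amino acid, so total = 1 + 0 = 1.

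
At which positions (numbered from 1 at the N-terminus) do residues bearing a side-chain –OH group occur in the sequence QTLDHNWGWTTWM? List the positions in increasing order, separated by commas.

Serine (S), threonine (T), and tyrosine (Y) each carry a hydroxyl group on the side chain.
Matching residues: T2, T10, T11.

2, 10, 11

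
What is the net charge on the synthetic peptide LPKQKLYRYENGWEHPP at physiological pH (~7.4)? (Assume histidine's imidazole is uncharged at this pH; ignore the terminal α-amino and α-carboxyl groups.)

At pH ~7.4 the Lys and Arg side chains are protonated (+1), the Asp and Glu side chains are deprotonated (−1), and with His taken as neutral all other side chains carry no charge.
Positive (K, R): K3, K5, R8 → +3.
Negative (D, E): E10, E14 → −2.
Net charge = (+3) + (−2) = +1.

+1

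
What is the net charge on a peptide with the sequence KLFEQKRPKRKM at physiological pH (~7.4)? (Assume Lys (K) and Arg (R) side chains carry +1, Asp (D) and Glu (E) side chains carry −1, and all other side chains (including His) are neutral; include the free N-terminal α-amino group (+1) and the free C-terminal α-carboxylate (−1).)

+5

Positive (K, R): K1, K6, R7, K9, R10, K11 → +6.
Negative (D, E): E4 → −1.
The N-terminus (+1) and C-terminus (−1) cancel.
Net charge = (+6) + (−1) = +5.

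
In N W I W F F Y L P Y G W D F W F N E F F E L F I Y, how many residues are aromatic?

14

Phenylalanine (F), tryptophan (W), and tyrosine (Y) have aromatic ring side chains.
Matching residues: W2, W4, F5, F6, Y7, Y10, W12, F14, W15, F16, F19, F20, F23, Y25.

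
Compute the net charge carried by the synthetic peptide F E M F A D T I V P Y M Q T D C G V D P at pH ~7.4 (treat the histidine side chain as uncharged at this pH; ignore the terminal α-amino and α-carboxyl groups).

Near pH 7.4, K and R contribute +1 each, D and E contribute −1 each, and every other side chain (His included, as stated) is uncharged.
Positive (K, R): none → +0.
Negative (D, E): E2, D6, D15, D19 → −4.
Net charge = (+0) + (−4) = −4.

-4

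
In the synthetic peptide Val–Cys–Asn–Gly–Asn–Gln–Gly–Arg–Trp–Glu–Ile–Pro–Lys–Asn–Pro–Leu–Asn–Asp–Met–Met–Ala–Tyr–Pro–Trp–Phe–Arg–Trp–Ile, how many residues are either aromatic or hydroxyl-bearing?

5

Aromatic: F, W, Y. Hydroxyl-bearing: S, T, Y.
Aromatic residues here: Trp9, Tyr22, Trp24, Phe25, Trp27 (5).
Hydroxyl-bearing residues here: Tyr22 (1).
Y is in both groups, so the 1 Y residue must not be double-counted.
Total = 5 + 1 − 1 = 5.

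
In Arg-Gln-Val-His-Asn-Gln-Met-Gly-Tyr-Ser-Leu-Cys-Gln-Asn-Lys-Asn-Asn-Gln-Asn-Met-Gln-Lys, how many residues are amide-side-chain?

10

The amide-side-chain residues are Asn (N) and Gln (Q).
Matching residues: Gln2, Asn5, Gln6, Gln13, Asn14, Asn16, Asn17, Gln18, Asn19, Gln21.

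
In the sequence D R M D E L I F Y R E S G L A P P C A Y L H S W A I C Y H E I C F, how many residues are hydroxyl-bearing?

5

Serine (S), threonine (T), and tyrosine (Y) each carry a hydroxyl group on the side chain.
Matching residues: Y9, S12, Y20, S23, Y28.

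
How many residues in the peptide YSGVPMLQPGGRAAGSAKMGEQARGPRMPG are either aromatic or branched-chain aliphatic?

3

Aromatic: F, W, Y. Branched-chain aliphatic: I, L, V.
Aromatic residues here: Y1 (1).
Branched-chain aliphatic residues here: V4, L7 (2).
The two groups share no amino acid, so total = 1 + 2 = 3.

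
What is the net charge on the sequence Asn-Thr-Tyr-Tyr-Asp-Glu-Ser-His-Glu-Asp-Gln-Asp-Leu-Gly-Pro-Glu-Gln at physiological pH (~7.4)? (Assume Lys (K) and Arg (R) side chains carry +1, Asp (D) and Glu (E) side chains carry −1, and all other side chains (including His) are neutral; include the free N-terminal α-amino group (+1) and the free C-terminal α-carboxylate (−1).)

-6

Positive (K, R): none → +0.
Negative (D, E): Asp5, Glu6, Glu9, Asp10, Asp12, Glu16 → −6.
The N-terminus (+1) and C-terminus (−1) cancel.
Net charge = (+0) + (−6) = −6.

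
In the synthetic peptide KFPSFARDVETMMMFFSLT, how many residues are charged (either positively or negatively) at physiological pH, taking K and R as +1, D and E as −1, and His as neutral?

4

Charged side chains at pH ~7.4: K, R (positive); D, E (negative).
Matching residues: K1, R7, D8, E10.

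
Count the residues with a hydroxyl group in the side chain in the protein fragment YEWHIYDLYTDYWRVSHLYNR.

7

The –OH-bearing residues are Ser, Thr (aliphatic alcohols), and Tyr (phenol).
Matching residues: Y1, Y6, Y9, T10, Y12, S16, Y19.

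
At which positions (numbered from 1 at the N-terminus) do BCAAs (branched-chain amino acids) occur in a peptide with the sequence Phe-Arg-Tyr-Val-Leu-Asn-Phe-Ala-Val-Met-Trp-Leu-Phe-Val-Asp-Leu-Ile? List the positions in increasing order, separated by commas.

The BCAAs are Val, Leu, and Ile — aliphatic side chains with a branch point.
Matching residues: Val4, Leu5, Val9, Leu12, Val14, Leu16, Ile17.

4, 5, 9, 12, 14, 16, 17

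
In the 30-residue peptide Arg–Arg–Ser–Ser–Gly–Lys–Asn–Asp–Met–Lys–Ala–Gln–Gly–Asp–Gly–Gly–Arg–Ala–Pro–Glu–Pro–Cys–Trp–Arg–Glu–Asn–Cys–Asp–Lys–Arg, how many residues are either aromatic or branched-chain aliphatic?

1

Aromatic: F, W, Y. Branched-chain aliphatic: I, L, V.
Aromatic residues here: Trp23 (1).
Branched-chain aliphatic residues here: none (0).
The two groups share no amino acid, so total = 1 + 0 = 1.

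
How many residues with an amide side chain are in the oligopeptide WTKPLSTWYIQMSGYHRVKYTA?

1

The amide-side-chain residues are Asn (N) and Gln (Q).
Matching residues: Q11.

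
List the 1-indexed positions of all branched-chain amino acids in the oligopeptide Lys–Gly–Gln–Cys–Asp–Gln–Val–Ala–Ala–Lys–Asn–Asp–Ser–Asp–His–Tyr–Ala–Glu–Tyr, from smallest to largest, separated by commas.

7

V, L, and I make up the branched-chain aliphatic group.
Matching residues: Val7.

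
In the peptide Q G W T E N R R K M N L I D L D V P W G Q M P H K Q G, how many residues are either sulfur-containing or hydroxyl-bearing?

Sulfur-containing: C, M. Hydroxyl-bearing: S, T, Y.
Sulfur-containing residues here: M10, M22 (2).
Hydroxyl-bearing residues here: T4 (1).
The two groups share no amino acid, so total = 2 + 1 = 3.

3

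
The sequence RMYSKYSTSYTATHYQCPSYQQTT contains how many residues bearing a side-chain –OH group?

Serine (S), threonine (T), and tyrosine (Y) each carry a hydroxyl group on the side chain.
Matching residues: Y3, S4, Y6, S7, T8, S9, Y10, T11, T13, Y15, S19, Y20, T23, T24.

14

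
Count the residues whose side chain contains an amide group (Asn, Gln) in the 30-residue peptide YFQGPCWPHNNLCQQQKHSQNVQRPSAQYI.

10

Matching residues: Q3, N10, N11, Q14, Q15, Q16, Q20, N21, Q23, Q28.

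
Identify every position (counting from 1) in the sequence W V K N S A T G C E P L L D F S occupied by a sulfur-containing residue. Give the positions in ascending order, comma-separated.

9

Only Cys (C) and Met (M) have a sulfur atom in the side chain.
Matching residues: C9.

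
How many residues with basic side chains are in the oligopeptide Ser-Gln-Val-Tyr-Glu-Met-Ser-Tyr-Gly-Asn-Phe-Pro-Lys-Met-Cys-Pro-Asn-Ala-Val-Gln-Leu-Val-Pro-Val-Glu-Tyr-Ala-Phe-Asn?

K, R, and H are the three residues with basic side chains (ε-amine, guanidinium, and imidazole respectively).
Matching residues: Lys13.

1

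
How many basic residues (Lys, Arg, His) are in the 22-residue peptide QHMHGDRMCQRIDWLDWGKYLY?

5

Matching residues: H2, H4, R7, R11, K19.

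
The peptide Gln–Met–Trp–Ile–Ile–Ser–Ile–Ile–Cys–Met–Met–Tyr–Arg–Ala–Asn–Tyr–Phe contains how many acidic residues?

0

Aspartate (D) and glutamate (E) have carboxylic-acid side chains and are the acidic amino acids.
None of the 17 residues belong to this group.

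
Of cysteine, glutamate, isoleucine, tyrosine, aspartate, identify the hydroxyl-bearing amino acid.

tyrosine

The –OH-bearing residues are Ser, Thr (aliphatic alcohols), and Tyr (phenol).
Of the listed options, only tyrosine belongs to this group.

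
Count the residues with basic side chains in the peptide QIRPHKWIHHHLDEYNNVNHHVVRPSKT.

K, R, and H are the three residues with basic side chains (ε-amine, guanidinium, and imidazole respectively).
Matching residues: R3, H5, K6, H9, H10, H11, H20, H21, R24, K27.

10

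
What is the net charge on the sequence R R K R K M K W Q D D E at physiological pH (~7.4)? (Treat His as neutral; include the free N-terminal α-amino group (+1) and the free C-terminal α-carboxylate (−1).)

+3

At pH ~7.4 the Lys and Arg side chains are protonated (+1), the Asp and Glu side chains are deprotonated (−1), and with His taken as neutral all other side chains carry no charge.
Positive (K, R): R1, R2, K3, R4, K5, K7 → +6.
Negative (D, E): D10, D11, E12 → −3.
The N-terminus (+1) and C-terminus (−1) cancel.
Net charge = (+6) + (−3) = +3.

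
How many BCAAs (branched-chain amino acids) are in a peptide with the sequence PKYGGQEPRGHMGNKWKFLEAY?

The BCAAs are Val, Leu, and Ile — aliphatic side chains with a branch point.
Matching residues: L19.

1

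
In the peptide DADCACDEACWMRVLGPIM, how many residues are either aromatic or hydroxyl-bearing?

1

Aromatic: F, W, Y. Hydroxyl-bearing: S, T, Y.
Aromatic residues here: W11 (1).
Hydroxyl-bearing residues here: none (0).
(Y belongs to both groups, but none appear in this sequence.) Total = 1 + 0 = 1.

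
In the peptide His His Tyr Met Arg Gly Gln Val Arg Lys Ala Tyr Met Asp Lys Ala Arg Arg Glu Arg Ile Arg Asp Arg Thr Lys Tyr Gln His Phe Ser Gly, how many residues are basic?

The basic amino acids are Lys (K), Arg (R), and His (H).
Matching residues: His1, His2, Arg5, Arg9, Lys10, Lys15, Arg17, Arg18, Arg20, Arg22, Arg24, Lys26, His29.

13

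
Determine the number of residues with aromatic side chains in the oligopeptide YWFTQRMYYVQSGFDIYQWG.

8

The aromatic amino acids are Phe (F, benzyl), Trp (W, indole), and Tyr (Y, phenol).
Matching residues: Y1, W2, F3, Y8, Y9, F14, Y17, W19.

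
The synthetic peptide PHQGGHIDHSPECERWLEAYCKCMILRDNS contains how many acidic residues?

The acidic residues are Asp (D) and Glu (E), whose side chains end in a carboxylate group.
Matching residues: D8, E12, E14, E18, D28.

5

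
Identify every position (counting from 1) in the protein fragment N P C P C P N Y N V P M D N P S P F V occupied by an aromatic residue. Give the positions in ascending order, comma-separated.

F, W, and Y each carry an aromatic ring on the side chain.
Matching residues: Y8, F18.

8, 18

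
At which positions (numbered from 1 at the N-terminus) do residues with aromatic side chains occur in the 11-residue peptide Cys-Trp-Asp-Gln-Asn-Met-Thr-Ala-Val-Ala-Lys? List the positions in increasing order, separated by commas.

2

F, W, and Y each carry an aromatic ring on the side chain.
Matching residues: Trp2.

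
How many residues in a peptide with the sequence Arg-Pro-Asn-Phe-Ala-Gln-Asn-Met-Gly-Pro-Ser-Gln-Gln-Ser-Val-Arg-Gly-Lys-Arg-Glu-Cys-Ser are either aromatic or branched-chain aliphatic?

Aromatic: F, W, Y. Branched-chain aliphatic: I, L, V.
Aromatic residues here: Phe4 (1).
Branched-chain aliphatic residues here: Val15 (1).
The two groups share no amino acid, so total = 1 + 1 = 2.

2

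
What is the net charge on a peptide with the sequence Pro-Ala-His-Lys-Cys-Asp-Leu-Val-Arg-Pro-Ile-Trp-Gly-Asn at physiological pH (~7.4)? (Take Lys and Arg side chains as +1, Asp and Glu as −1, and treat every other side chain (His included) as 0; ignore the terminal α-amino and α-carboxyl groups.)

Positive (K, R): Lys4, Arg9 → +2.
Negative (D, E): Asp6 → −1.
Net charge = (+2) + (−1) = +1.

+1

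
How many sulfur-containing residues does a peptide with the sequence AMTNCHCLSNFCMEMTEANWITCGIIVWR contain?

The sulfur-bearing residues are cysteine (–SH) and methionine (–S–CH₃).
Matching residues: M2, C5, C7, C12, M13, M15, C23.

7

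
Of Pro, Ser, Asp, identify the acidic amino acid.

Asp

The acidic residues are Asp (D) and Glu (E), whose side chains end in a carboxylate group.
Of the listed options, only Asp belongs to this group.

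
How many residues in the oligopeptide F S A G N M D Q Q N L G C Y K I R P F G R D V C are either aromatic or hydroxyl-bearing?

Aromatic: F, W, Y. Hydroxyl-bearing: S, T, Y.
Aromatic residues here: F1, Y14, F19 (3).
Hydroxyl-bearing residues here: S2, Y14 (2).
Y is in both groups, so the 1 Y residue must not be double-counted.
Total = 3 + 2 − 1 = 4.

4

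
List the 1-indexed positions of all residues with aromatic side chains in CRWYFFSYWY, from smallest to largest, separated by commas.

Phenylalanine (F), tryptophan (W), and tyrosine (Y) have aromatic ring side chains.
Matching residues: W3, Y4, F5, F6, Y8, W9, Y10.

3, 4, 5, 6, 8, 9, 10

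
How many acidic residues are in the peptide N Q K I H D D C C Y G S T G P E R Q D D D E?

7

Aspartate (D) and glutamate (E) have carboxylic-acid side chains and are the acidic amino acids.
Matching residues: D6, D7, E16, D19, D20, D21, E22.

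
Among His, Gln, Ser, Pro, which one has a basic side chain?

His

The basic amino acids are Lys (K), Arg (R), and His (H).
Of the listed options, only His belongs to this group.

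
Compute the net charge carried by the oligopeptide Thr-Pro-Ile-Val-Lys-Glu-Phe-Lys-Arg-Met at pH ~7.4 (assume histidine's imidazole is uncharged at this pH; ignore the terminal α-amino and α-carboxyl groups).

Near pH 7.4, K and R contribute +1 each, D and E contribute −1 each, and every other side chain (His included, as stated) is uncharged.
Positive (K, R): Lys5, Lys8, Arg9 → +3.
Negative (D, E): Glu6 → −1.
Net charge = (+3) + (−1) = +2.

+2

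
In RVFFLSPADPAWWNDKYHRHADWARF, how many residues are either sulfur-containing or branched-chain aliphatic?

2

Sulfur-containing: C, M. Branched-chain aliphatic: I, L, V.
Sulfur-containing residues here: none (0).
Branched-chain aliphatic residues here: V2, L5 (2).
The two groups share no amino acid, so total = 0 + 2 = 2.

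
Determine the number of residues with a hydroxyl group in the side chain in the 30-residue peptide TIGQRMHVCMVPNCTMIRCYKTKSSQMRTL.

Serine (S), threonine (T), and tyrosine (Y) each carry a hydroxyl group on the side chain.
Matching residues: T1, T15, Y20, T22, S24, S25, T29.

7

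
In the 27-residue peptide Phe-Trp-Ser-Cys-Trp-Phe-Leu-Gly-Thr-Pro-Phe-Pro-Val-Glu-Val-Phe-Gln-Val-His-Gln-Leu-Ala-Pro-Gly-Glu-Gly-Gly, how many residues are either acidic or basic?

Acidic: D, E. Basic: H, K, R.
Acidic residues here: Glu14, Glu25 (2).
Basic residues here: His19 (1).
The two groups share no amino acid, so total = 2 + 1 = 3.

3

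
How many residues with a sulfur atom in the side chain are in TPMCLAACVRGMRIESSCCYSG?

The sulfur-bearing residues are cysteine (–SH) and methionine (–S–CH₃).
Matching residues: M3, C4, C8, M12, C18, C19.

6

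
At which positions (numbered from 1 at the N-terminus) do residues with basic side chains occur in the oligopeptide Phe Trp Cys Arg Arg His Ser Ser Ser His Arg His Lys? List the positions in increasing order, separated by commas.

Lysine (K), arginine (R), and histidine (H) have basic, nitrogen-containing side chains.
Matching residues: Arg4, Arg5, His6, His10, Arg11, His12, Lys13.

4, 5, 6, 10, 11, 12, 13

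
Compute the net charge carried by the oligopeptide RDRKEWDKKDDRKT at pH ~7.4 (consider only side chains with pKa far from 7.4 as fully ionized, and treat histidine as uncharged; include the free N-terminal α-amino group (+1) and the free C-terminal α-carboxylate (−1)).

+2

Near pH 7.4, K and R contribute +1 each, D and E contribute −1 each, and every other side chain (His included, as stated) is uncharged.
Positive (K, R): R1, R3, K4, K8, K9, R12, K13 → +7.
Negative (D, E): D2, E5, D7, D10, D11 → −5.
The N-terminus (+1) and C-terminus (−1) cancel.
Net charge = (+7) + (−5) = +2.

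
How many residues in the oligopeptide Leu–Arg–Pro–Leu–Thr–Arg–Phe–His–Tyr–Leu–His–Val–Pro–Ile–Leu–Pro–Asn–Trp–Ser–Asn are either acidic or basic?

Acidic: D, E. Basic: H, K, R.
Acidic residues here: none (0).
Basic residues here: Arg2, Arg6, His8, His11 (4).
The two groups share no amino acid, so total = 0 + 4 = 4.

4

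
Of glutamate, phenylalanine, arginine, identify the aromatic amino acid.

phenylalanine

F, W, and Y each carry an aromatic ring on the side chain.
Of the listed options, only phenylalanine belongs to this group.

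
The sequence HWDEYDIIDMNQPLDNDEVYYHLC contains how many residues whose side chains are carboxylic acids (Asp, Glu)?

Matching residues: D3, E4, D6, D9, D15, D17, E18.

7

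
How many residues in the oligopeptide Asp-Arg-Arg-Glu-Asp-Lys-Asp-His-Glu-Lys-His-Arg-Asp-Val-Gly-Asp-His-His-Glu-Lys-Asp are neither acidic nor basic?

2

Acidic: D, E. Basic: K, R, H. All other residues are neither.
Matching residues: Val14, Gly15.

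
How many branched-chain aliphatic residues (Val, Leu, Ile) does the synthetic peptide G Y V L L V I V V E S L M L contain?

Matching residues: V3, L4, L5, V6, I7, V8, V9, L12, L14.

9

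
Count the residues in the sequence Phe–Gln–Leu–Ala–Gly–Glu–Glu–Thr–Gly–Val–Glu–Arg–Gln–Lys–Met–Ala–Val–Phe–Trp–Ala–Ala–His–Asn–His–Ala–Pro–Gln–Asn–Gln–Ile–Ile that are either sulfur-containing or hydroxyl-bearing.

Sulfur-containing: C, M. Hydroxyl-bearing: S, T, Y.
Sulfur-containing residues here: Met15 (1).
Hydroxyl-bearing residues here: Thr8 (1).
The two groups share no amino acid, so total = 1 + 1 = 2.

2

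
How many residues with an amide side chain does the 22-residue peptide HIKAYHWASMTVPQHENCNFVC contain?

3

Only N (asparagine) and Q (glutamine) carry a side-chain carboxamide.
Matching residues: Q14, N17, N19.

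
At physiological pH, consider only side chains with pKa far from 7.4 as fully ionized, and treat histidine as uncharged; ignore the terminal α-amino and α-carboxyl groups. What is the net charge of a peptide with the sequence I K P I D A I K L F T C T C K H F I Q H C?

+2

Near pH 7.4, K and R contribute +1 each, D and E contribute −1 each, and every other side chain (His included, as stated) is uncharged.
Positive (K, R): K2, K8, K15 → +3.
Negative (D, E): D5 → −1.
Net charge = (+3) + (−1) = +2.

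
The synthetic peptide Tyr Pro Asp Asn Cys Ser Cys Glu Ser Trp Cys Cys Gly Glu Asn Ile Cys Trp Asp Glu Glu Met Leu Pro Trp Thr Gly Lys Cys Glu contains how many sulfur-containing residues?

7

The sulfur-bearing residues are cysteine (–SH) and methionine (–S–CH₃).
Matching residues: Cys5, Cys7, Cys11, Cys12, Cys17, Met22, Cys29.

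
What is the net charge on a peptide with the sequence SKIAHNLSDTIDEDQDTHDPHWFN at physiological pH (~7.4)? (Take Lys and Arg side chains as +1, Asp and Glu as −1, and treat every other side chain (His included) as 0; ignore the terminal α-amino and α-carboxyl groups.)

-5

Positive (K, R): K2 → +1.
Negative (D, E): D9, D12, E13, D14, D16, D19 → −6.
Net charge = (+1) + (−6) = −5.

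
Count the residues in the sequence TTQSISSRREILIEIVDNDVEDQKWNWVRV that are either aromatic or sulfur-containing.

Aromatic: F, W, Y. Sulfur-containing: C, M.
Aromatic residues here: W25, W27 (2).
Sulfur-containing residues here: none (0).
The two groups share no amino acid, so total = 2 + 0 = 2.

2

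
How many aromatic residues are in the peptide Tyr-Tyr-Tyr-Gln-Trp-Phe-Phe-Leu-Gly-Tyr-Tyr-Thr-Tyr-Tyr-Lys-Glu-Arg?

10

Phenylalanine (F), tryptophan (W), and tyrosine (Y) have aromatic ring side chains.
Matching residues: Tyr1, Tyr2, Tyr3, Trp5, Phe6, Phe7, Tyr10, Tyr11, Tyr13, Tyr14.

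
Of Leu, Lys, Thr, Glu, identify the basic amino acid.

Lys

The basic amino acids are Lys (K), Arg (R), and His (H).
Of the listed options, only Lys belongs to this group.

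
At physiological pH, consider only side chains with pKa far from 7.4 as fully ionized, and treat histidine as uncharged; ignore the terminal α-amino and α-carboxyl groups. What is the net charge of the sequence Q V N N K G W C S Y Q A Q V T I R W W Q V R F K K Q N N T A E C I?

Near pH 7.4, K and R contribute +1 each, D and E contribute −1 each, and every other side chain (His included, as stated) is uncharged.
Positive (K, R): K5, R17, R22, K24, K25 → +5.
Negative (D, E): E31 → −1.
Net charge = (+5) + (−1) = +4.

+4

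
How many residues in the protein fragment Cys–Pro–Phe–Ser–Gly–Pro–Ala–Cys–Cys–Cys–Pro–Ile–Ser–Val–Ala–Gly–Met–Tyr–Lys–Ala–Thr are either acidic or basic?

Acidic: D, E. Basic: H, K, R.
Acidic residues here: none (0).
Basic residues here: Lys19 (1).
The two groups share no amino acid, so total = 0 + 1 = 1.

1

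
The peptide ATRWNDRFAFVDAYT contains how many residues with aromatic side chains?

4

F, W, and Y each carry an aromatic ring on the side chain.
Matching residues: W4, F8, F10, Y14.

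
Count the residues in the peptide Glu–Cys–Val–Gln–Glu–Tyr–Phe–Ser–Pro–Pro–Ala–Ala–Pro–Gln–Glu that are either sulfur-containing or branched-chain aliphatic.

2

Sulfur-containing: C, M. Branched-chain aliphatic: I, L, V.
Sulfur-containing residues here: Cys2 (1).
Branched-chain aliphatic residues here: Val3 (1).
The two groups share no amino acid, so total = 1 + 1 = 2.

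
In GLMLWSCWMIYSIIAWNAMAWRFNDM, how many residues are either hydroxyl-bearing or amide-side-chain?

Hydroxyl-bearing: S, T, Y. Amide-side-chain: N, Q.
Hydroxyl-bearing residues here: S6, Y11, S12 (3).
Amide-side-chain residues here: N17, N24 (2).
The two groups share no amino acid, so total = 3 + 2 = 5.

5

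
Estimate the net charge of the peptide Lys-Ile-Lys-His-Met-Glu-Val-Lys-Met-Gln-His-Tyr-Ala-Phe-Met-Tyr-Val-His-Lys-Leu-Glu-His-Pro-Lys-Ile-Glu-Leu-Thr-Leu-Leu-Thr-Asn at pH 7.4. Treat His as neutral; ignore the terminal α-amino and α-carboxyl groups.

At pH ~7.4 the Lys and Arg side chains are protonated (+1), the Asp and Glu side chains are deprotonated (−1), and with His taken as neutral all other side chains carry no charge.
Positive (K, R): Lys1, Lys3, Lys8, Lys19, Lys24 → +5.
Negative (D, E): Glu6, Glu21, Glu26 → −3.
Net charge = (+5) + (−3) = +2.

+2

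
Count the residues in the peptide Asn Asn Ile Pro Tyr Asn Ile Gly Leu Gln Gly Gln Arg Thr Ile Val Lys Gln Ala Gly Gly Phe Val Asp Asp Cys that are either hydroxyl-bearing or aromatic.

3

Hydroxyl-bearing: S, T, Y. Aromatic: F, W, Y.
Hydroxyl-bearing residues here: Tyr5, Thr14 (2).
Aromatic residues here: Tyr5, Phe22 (2).
Y is in both groups, so the 1 Y residue must not be double-counted.
Total = 2 + 2 − 1 = 3.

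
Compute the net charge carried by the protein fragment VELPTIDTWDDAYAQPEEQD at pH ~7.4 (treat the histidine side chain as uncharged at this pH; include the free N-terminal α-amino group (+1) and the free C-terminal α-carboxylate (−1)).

-7

At pH ~7.4 the Lys and Arg side chains are protonated (+1), the Asp and Glu side chains are deprotonated (−1), and with His taken as neutral all other side chains carry no charge.
Positive (K, R): none → +0.
Negative (D, E): E2, D7, D10, D11, E17, E18, D20 → −7.
The N-terminus (+1) and C-terminus (−1) cancel.
Net charge = (+0) + (−7) = −7.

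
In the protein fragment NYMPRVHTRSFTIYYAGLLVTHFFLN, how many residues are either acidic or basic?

Acidic: D, E. Basic: H, K, R.
Acidic residues here: none (0).
Basic residues here: R5, H7, R9, H22 (4).
The two groups share no amino acid, so total = 0 + 4 = 4.

4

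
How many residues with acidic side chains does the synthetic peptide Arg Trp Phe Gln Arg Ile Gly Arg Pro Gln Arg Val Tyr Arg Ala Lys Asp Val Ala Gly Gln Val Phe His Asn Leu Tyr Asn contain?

Only D (aspartate) and E (glutamate) carry a side-chain carboxylic acid.
Matching residues: Asp17.

1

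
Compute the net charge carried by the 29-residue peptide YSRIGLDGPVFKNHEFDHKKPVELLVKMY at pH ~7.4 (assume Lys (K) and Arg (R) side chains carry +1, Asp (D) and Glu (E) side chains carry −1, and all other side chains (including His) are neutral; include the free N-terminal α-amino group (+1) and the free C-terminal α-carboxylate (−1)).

Positive (K, R): R3, K12, K19, K20, K27 → +5.
Negative (D, E): D7, E15, D17, E23 → −4.
The N-terminus (+1) and C-terminus (−1) cancel.
Net charge = (+5) + (−4) = +1.

+1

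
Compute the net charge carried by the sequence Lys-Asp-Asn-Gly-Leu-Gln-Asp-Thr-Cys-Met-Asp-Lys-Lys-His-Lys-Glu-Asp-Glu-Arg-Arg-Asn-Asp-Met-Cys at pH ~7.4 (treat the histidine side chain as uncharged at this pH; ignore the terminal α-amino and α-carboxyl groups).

Near pH 7.4, K and R contribute +1 each, D and E contribute −1 each, and every other side chain (His included, as stated) is uncharged.
Positive (K, R): Lys1, Lys12, Lys13, Lys15, Arg19, Arg20 → +6.
Negative (D, E): Asp2, Asp7, Asp11, Glu16, Asp17, Glu18, Asp22 → −7.
Net charge = (+6) + (−7) = −1.

-1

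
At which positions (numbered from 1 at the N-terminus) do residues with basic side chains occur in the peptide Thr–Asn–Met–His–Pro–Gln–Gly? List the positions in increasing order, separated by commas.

Lysine (K), arginine (R), and histidine (H) have basic, nitrogen-containing side chains.
Matching residues: His4.

4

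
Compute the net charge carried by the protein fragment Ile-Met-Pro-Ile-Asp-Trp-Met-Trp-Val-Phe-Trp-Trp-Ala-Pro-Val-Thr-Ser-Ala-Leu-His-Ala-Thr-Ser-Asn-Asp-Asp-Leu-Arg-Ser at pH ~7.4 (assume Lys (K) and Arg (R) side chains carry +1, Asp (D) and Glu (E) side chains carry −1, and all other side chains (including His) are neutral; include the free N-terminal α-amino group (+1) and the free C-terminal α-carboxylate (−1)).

Positive (K, R): Arg28 → +1.
Negative (D, E): Asp5, Asp25, Asp26 → −3.
The N-terminus (+1) and C-terminus (−1) cancel.
Net charge = (+1) + (−3) = −2.

-2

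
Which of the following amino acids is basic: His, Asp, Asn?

His

Lysine (K), arginine (R), and histidine (H) have basic, nitrogen-containing side chains.
Of the listed options, only His belongs to this group.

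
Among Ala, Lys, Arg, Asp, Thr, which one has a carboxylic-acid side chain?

Asp

The acidic residues are Asp (D) and Glu (E), whose side chains end in a carboxylate group.
Of the listed options, only Asp belongs to this group.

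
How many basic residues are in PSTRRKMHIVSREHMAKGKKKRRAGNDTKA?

13

Lysine (K), arginine (R), and histidine (H) have basic, nitrogen-containing side chains.
Matching residues: R4, R5, K6, H8, R12, H14, K17, K19, K20, K21, R22, R23, K29.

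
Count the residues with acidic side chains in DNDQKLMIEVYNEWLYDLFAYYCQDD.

7

The acidic residues are Asp (D) and Glu (E), whose side chains end in a carboxylate group.
Matching residues: D1, D3, E9, E13, D17, D25, D26.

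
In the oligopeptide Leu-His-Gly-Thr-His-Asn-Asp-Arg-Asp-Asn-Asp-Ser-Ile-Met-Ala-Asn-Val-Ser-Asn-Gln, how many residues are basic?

3

Lysine (K), arginine (R), and histidine (H) have basic, nitrogen-containing side chains.
Matching residues: His2, His5, Arg8.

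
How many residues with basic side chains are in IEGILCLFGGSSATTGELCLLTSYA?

0

K, R, and H are the three residues with basic side chains (ε-amine, guanidinium, and imidazole respectively).
None of the 25 residues belong to this group.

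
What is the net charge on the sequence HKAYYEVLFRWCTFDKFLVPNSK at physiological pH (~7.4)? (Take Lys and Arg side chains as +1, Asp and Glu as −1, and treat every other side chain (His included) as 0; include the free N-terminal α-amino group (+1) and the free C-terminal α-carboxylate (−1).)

Positive (K, R): K2, R10, K16, K23 → +4.
Negative (D, E): E6, D15 → −2.
The N-terminus (+1) and C-terminus (−1) cancel.
Net charge = (+4) + (−2) = +2.

+2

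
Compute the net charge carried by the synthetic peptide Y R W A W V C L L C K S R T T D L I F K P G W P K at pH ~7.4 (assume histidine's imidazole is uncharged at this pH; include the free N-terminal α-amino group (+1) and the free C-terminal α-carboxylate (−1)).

The side chains ionized at physiological pH are Lys/Arg (+1) and Asp/Glu (−1); with His treated as neutral, nothing else contributes.
Positive (K, R): R2, K11, R13, K20, K25 → +5.
Negative (D, E): D16 → −1.
The N-terminus (+1) and C-terminus (−1) cancel.
Net charge = (+5) + (−1) = +4.

+4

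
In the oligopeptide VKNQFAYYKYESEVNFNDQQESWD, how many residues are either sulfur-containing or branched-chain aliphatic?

Sulfur-containing: C, M. Branched-chain aliphatic: I, L, V.
Sulfur-containing residues here: none (0).
Branched-chain aliphatic residues here: V1, V14 (2).
The two groups share no amino acid, so total = 0 + 2 = 2.

2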